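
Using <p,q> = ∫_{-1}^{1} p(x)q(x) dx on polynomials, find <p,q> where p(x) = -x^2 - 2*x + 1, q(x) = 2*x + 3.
<p,q> = 4/3

Expand the product: p(x)·q(x) = -2*x^3 - 7*x^2 - 4*x + 3.
∫_{-1}^{1} of each monomial x^k gives [2/(k+1) if k even, 0 if k odd]. Integrating term-by-term (or equivalently evaluating the antiderivative F(x) = -x^4/2 - 7*x^3/3 - 2*x^2 + 3*x at the endpoints):
  F(1) − F(−1) = -11/6 − (-19/6) = 4/3.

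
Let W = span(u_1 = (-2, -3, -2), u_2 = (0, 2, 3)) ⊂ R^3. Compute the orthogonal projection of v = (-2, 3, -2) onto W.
proj_W(v) = (26/77, 15/77, -10/77)

Set up U = [u_1 | ... | u_2] ∈ R^(3×2). The projector onto W = col(U) is P = U (U^T U)^(-1) U^T.
Compute U^T U =
  [17, -12]
  [-12, 13],
and U^T v = (-1, 0).
Solve U^T U · c = U^T v for the coefficients: c = (-13/77, -12/77). The projection is proj_W(v) = U c.
Check: (v - proj_W(v)) · u_1 = 0  (should be 0).
Check: (v - proj_W(v)) · u_2 = 0  (should be 0).
Result: proj_W(v) = (26/77, 15/77, -10/77).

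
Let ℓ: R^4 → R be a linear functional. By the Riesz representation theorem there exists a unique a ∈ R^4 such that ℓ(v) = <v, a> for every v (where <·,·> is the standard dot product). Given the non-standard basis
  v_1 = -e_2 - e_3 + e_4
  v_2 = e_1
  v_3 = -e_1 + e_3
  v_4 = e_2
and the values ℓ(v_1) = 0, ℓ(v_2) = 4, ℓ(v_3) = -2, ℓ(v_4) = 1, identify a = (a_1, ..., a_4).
a = (4, 1, 2, 3)

Write a = (a_1, ..., a_4) in the standard basis. For each basis vector v_i, ℓ(v_i) = <v_i, a> is a linear equation in the a_j's. Collect the n equations into a matrix system V a = ℓ, where row i of V is v_i (expressed in the standard basis). Since V is invertible (lower-triangular with 1s on the diagonal, up to permutation), solve by back-substitution:
  V =
[[0, -1, -1, 1],
 [1, 0, 0, 0],
 [-1, 0, 1, 0],
 [0, 1, 0, 0]]
  V a = (0, 4, -2, 1)
Solving gives a = (4, 1, 2, 3).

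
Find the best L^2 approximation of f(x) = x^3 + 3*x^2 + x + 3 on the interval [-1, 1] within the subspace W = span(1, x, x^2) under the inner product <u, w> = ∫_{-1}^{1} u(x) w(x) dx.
g(x) = 3*x^2 + 8*x/5 + 3

The best approximation g ∈ W is the orthogonal projection of f onto W. Writing g = a_0 + a_1 x + a_2 x^2, the coefficients solve the normal equations G · a = b where
  G_{ij} = <φ_i, φ_j> and b_i = <f, φ_i>, with φ_0 = 1, φ_1 = x, φ_2 = x^2.
G =
  [2, 0, 2/3]
  [0, 2/3, 0]
  [2/3, 0, 2/5],
b = (8, 16/15, 16/5).
Solving gives a_0 = 3, a_1 = 8/5, a_2 = 3, so
  g(x) = 3*x^2 + 8*x/5 + 3.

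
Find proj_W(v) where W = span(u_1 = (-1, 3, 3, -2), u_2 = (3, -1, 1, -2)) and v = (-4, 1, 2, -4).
proj_W(v) = (-147/86, 261/86, 108/43, -57/43)

Set up U = [u_1 | ... | u_2] ∈ R^(4×2). The projector onto W = col(U) is P = U (U^T U)^(-1) U^T.
Compute U^T U =
  [23, 1]
  [1, 15],
and U^T v = (21, -3).
Solve U^T U · c = U^T v for the coefficients: c = (159/172, -45/172). The projection is proj_W(v) = U c.
Check: (v - proj_W(v)) · u_1 = 0  (should be 0).
Check: (v - proj_W(v)) · u_2 = 0  (should be 0).
Result: proj_W(v) = (-147/86, 261/86, 108/43, -57/43).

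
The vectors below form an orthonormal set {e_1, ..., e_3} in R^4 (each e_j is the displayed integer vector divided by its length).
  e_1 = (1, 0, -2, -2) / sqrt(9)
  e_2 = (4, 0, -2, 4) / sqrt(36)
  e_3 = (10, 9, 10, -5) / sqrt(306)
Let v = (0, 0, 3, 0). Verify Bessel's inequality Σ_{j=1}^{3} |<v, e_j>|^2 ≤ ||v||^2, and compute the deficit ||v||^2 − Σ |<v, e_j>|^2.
Σ |<v, e_j>|^2 = 135/17; ||v||^2 = 9; deficit = 18/17

Write each e_j = u_j / sqrt(<u_j, u_j>) where u_j is the displayed integer vector. Then <v, e_j> = <v, u_j> / sqrt(<u_j, u_j>), so |<v, e_j>|^2 = <v, u_j>^2 / <u_j, u_j>.
Coefficients: <v, e_1> = -6/sqrt(9), <v, e_2> = -6/sqrt(36), <v, e_3> = 30/sqrt(306).
Square and sum: Σ |<v, e_j>|^2 = 135/17.
Compute ||v||^2 = v·v = 9.
Deficit = 9 − 135/17 = 18/17 ≥ 0, confirming Bessel's inequality. (The deficit equals ||v − Σ <v,e_j> e_j||^2, the squared distance from v to span{e_j}.)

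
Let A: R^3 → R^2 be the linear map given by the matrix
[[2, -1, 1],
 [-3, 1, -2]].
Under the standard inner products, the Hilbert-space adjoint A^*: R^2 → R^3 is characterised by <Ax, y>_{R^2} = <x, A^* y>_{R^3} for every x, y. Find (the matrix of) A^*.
A^* = A^T =
[[2, -3],
 [-1, 1],
 [1, -2]]

For real matrices with standard dot products, the defining identity <Ax, y> = <x, A^* y> gives (Ax)^T y = x^T (A^*) y, i.e. x^T A^T y = x^T (A^*) y. Since this holds for all x, y, we must have A^* = A^T. Therefore
A^* =
[[2, -3],
 [-1, 1],
 [1, -2]].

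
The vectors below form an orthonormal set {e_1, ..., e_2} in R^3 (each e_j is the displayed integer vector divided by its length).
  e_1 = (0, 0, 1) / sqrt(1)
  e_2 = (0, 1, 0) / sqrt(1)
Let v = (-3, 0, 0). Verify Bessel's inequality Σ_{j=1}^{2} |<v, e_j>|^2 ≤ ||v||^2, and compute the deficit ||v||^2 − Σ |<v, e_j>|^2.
Σ |<v, e_j>|^2 = 0; ||v||^2 = 9; deficit = 9

Write each e_j = u_j / sqrt(<u_j, u_j>) where u_j is the displayed integer vector. Then <v, e_j> = <v, u_j> / sqrt(<u_j, u_j>), so |<v, e_j>|^2 = <v, u_j>^2 / <u_j, u_j>.
Coefficients: <v, e_1> = 0/sqrt(1), <v, e_2> = 0/sqrt(1).
Square and sum: Σ |<v, e_j>|^2 = 0.
Compute ||v||^2 = v·v = 9.
Deficit = 9 − 0 = 9 ≥ 0, confirming Bessel's inequality. (The deficit equals ||v − Σ <v,e_j> e_j||^2, the squared distance from v to span{e_j}.)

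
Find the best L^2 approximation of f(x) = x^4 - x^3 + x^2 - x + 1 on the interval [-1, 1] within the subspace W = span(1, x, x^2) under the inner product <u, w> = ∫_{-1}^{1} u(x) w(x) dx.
g(x) = 13*x^2/7 - 8*x/5 + 32/35

The best approximation g ∈ W is the orthogonal projection of f onto W. Writing g = a_0 + a_1 x + a_2 x^2, the coefficients solve the normal equations G · a = b where
  G_{ij} = <φ_i, φ_j> and b_i = <f, φ_i>, with φ_0 = 1, φ_1 = x, φ_2 = x^2.
G =
  [2, 0, 2/3]
  [0, 2/3, 0]
  [2/3, 0, 2/5],
b = (46/15, -16/15, 142/105).
Solving gives a_0 = 32/35, a_1 = -8/5, a_2 = 13/7, so
  g(x) = 13*x^2/7 - 8*x/5 + 32/35.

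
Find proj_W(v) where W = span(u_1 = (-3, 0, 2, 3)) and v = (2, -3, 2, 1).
proj_W(v) = (-3/22, 0, 1/11, 3/22)

Set up U = [u_1 | ... | u_1] ∈ R^(4×1). The projector onto W = col(U) is P = U (U^T U)^(-1) U^T.
Compute U^T U =
  [22],
and U^T v = (1).
Solve U^T U · c = U^T v for the coefficients: c = (1/22). The projection is proj_W(v) = U c.
Check: (v - proj_W(v)) · u_1 = 0  (should be 0).
Result: proj_W(v) = (-3/22, 0, 1/11, 3/22).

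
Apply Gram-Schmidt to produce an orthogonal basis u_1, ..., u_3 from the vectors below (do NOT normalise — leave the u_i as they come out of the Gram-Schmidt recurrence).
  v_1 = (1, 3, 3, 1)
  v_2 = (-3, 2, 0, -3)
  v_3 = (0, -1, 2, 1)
Orthogonal basis:
  u_1 = (1, 3, 3, 1)
  u_2 = (-3, 2, 0, -3)
  u_3 = (-97/110, -63/55, 7/5, 13/110)

Apply the Gram-Schmidt recurrence
  u_1 = v_1
  u_i = v_i − Σ_{j<i} ((v_i · u_j) / (u_j · u_j)) · u_j.

Step by step this gives:
  u_1 = (1, 3, 3, 1)
  u_2 = (-3, 2, 0, -3)
  u_3 = (-97/110, -63/55, 7/5, 13/110)

Orthogonality check:
  u_2 · u_1 = 0 (should be 0)
  u_3 · u_1 = 0 (should be 0)
  u_3 · u_2 = 0 (should be 0)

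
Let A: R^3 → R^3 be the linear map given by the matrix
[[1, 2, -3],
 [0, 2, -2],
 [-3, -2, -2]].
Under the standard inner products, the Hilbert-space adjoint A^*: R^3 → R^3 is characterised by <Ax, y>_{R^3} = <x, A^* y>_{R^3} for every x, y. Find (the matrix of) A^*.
A^* = A^T =
[[1, 0, -3],
 [2, 2, -2],
 [-3, -2, -2]]

For real matrices with standard dot products, the defining identity <Ax, y> = <x, A^* y> gives (Ax)^T y = x^T (A^*) y, i.e. x^T A^T y = x^T (A^*) y. Since this holds for all x, y, we must have A^* = A^T. Therefore
A^* =
[[1, 0, -3],
 [2, 2, -2],
 [-3, -2, -2]].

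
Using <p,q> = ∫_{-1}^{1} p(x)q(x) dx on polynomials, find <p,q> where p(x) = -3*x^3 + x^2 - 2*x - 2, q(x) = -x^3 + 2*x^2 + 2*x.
<p,q> = -554/105

Expand the product: p(x)·q(x) = 3*x^6 - 7*x^5 - 2*x^4 - 8*x^2 - 4*x.
∫_{-1}^{1} of each monomial x^k gives [2/(k+1) if k even, 0 if k odd]. Integrating term-by-term (or equivalently evaluating the antiderivative F(x) = 3*x^7/7 - 7*x^6/6 - 2*x^5/5 - 8*x^3/3 - 2*x^2 at the endpoints):
  F(1) − F(−1) = -1219/210 − (-37/70) = -554/105.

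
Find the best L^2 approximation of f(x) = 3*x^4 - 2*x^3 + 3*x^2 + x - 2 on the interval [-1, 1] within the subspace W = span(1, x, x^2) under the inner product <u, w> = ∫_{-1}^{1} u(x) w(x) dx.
g(x) = 39*x^2/7 - x/5 - 79/35

The best approximation g ∈ W is the orthogonal projection of f onto W. Writing g = a_0 + a_1 x + a_2 x^2, the coefficients solve the normal equations G · a = b where
  G_{ij} = <φ_i, φ_j> and b_i = <f, φ_i>, with φ_0 = 1, φ_1 = x, φ_2 = x^2.
G =
  [2, 0, 2/3]
  [0, 2/3, 0]
  [2/3, 0, 2/5],
b = (-4/5, -2/15, 76/105).
Solving gives a_0 = -79/35, a_1 = -1/5, a_2 = 39/7, so
  g(x) = 39*x^2/7 - x/5 - 79/35.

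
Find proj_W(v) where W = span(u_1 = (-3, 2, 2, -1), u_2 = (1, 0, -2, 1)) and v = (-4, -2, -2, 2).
proj_W(v) = (-8/11, 14/11, -12/11, 6/11)

Set up U = [u_1 | ... | u_2] ∈ R^(4×2). The projector onto W = col(U) is P = U (U^T U)^(-1) U^T.
Compute U^T U =
  [18, -8]
  [-8, 6],
and U^T v = (2, 2).
Solve U^T U · c = U^T v for the coefficients: c = (7/11, 13/11). The projection is proj_W(v) = U c.
Check: (v - proj_W(v)) · u_1 = 0  (should be 0).
Check: (v - proj_W(v)) · u_2 = 0  (should be 0).
Result: proj_W(v) = (-8/11, 14/11, -12/11, 6/11).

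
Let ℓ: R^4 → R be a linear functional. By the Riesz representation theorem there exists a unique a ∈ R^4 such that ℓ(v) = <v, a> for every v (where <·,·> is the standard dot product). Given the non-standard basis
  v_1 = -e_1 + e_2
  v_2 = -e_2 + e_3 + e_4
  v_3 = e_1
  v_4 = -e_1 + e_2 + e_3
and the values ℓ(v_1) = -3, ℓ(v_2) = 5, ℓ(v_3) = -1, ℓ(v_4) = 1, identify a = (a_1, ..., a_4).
a = (-1, -4, 4, -3)

Write a = (a_1, ..., a_4) in the standard basis. For each basis vector v_i, ℓ(v_i) = <v_i, a> is a linear equation in the a_j's. Collect the n equations into a matrix system V a = ℓ, where row i of V is v_i (expressed in the standard basis). Since V is invertible (lower-triangular with 1s on the diagonal, up to permutation), solve by back-substitution:
  V =
[[-1, 1, 0, 0],
 [0, -1, 1, 1],
 [1, 0, 0, 0],
 [-1, 1, 1, 0]]
  V a = (-3, 5, -1, 1)
Solving gives a = (-1, -4, 4, -3).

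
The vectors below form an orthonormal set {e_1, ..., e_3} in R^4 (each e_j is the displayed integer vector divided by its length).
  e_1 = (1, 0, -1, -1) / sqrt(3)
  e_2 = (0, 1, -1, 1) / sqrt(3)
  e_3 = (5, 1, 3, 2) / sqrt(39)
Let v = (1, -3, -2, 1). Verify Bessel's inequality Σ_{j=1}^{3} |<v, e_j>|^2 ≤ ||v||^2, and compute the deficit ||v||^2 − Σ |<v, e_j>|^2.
Σ |<v, e_j>|^2 = 56/39; ||v||^2 = 15; deficit = 529/39

Write each e_j = u_j / sqrt(<u_j, u_j>) where u_j is the displayed integer vector. Then <v, e_j> = <v, u_j> / sqrt(<u_j, u_j>), so |<v, e_j>|^2 = <v, u_j>^2 / <u_j, u_j>.
Coefficients: <v, e_1> = 2/sqrt(3), <v, e_2> = 0/sqrt(3), <v, e_3> = -2/sqrt(39).
Square and sum: Σ |<v, e_j>|^2 = 56/39.
Compute ||v||^2 = v·v = 15.
Deficit = 15 − 56/39 = 529/39 ≥ 0, confirming Bessel's inequality. (The deficit equals ||v − Σ <v,e_j> e_j||^2, the squared distance from v to span{e_j}.)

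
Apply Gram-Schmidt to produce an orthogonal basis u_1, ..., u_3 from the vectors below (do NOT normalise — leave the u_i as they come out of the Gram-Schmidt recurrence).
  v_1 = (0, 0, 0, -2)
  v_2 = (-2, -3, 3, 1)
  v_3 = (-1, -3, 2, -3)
Orthogonal basis:
  u_1 = (0, 0, 0, -2)
  u_2 = (-2, -3, 3, 0)
  u_3 = (6/11, -15/22, -7/22, 0)

Apply the Gram-Schmidt recurrence
  u_1 = v_1
  u_i = v_i − Σ_{j<i} ((v_i · u_j) / (u_j · u_j)) · u_j.

Step by step this gives:
  u_1 = (0, 0, 0, -2)
  u_2 = (-2, -3, 3, 0)
  u_3 = (6/11, -15/22, -7/22, 0)

Orthogonality check:
  u_2 · u_1 = 0 (should be 0)
  u_3 · u_1 = 0 (should be 0)
  u_3 · u_2 = 0 (should be 0)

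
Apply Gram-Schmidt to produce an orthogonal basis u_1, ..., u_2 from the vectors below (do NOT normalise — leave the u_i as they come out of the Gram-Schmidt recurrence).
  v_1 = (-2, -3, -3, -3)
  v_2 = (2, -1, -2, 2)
Orthogonal basis:
  u_1 = (-2, -3, -3, -3)
  u_2 = (60/31, -34/31, -65/31, 59/31)

Apply the Gram-Schmidt recurrence
  u_1 = v_1
  u_i = v_i − Σ_{j<i} ((v_i · u_j) / (u_j · u_j)) · u_j.

Step by step this gives:
  u_1 = (-2, -3, -3, -3)
  u_2 = (60/31, -34/31, -65/31, 59/31)

Orthogonality check:
  u_2 · u_1 = 0 (should be 0)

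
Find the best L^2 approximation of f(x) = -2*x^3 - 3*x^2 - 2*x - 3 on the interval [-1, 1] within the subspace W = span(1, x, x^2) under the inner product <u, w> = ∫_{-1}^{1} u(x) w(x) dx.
g(x) = -3*x^2 - 16*x/5 - 3

The best approximation g ∈ W is the orthogonal projection of f onto W. Writing g = a_0 + a_1 x + a_2 x^2, the coefficients solve the normal equations G · a = b where
  G_{ij} = <φ_i, φ_j> and b_i = <f, φ_i>, with φ_0 = 1, φ_1 = x, φ_2 = x^2.
G =
  [2, 0, 2/3]
  [0, 2/3, 0]
  [2/3, 0, 2/5],
b = (-8, -32/15, -16/5).
Solving gives a_0 = -3, a_1 = -16/5, a_2 = -3, so
  g(x) = -3*x^2 - 16*x/5 - 3.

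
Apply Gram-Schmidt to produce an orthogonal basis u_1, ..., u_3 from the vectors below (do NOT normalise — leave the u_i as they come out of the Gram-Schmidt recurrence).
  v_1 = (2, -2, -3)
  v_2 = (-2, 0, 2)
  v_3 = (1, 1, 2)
Orthogonal basis:
  u_1 = (2, -2, -3)
  u_2 = (-14/17, -20/17, 4/17)
  u_3 = (10/9, -5/9, 10/9)

Apply the Gram-Schmidt recurrence
  u_1 = v_1
  u_i = v_i − Σ_{j<i} ((v_i · u_j) / (u_j · u_j)) · u_j.

Step by step this gives:
  u_1 = (2, -2, -3)
  u_2 = (-14/17, -20/17, 4/17)
  u_3 = (10/9, -5/9, 10/9)

Orthogonality check:
  u_2 · u_1 = 0 (should be 0)
  u_3 · u_1 = 0 (should be 0)
  u_3 · u_2 = 0 (should be 0)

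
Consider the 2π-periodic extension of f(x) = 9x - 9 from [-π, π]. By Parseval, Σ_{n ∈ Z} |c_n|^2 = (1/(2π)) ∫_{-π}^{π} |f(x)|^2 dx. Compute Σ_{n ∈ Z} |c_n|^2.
Σ |c_n|^2 = 27π^2 + 81

Expand and integrate term by term over [-π, π]:
  ∫ (9x)^2 dx = 81·(2π^3/3); ∫ 2·9·(-9)·x dx = 0 (odd integrand); ∫ (-9)^2 dx = 81·2π.
So (1/(2π)) ∫_{-π}^{π} (9x - 9)^2 dx = 81π^2/3 + 81 = 27π^2 + 81.
Parseval ⇒ Σ |c_n|^2 = 27π^2 + 81.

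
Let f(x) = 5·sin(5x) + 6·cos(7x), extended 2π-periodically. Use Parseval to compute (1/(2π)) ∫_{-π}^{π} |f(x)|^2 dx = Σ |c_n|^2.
Σ |c_n|^2 = 61/2

Expand |f|^2 and use orthogonality of {sin(nx), cos(mx)} on [-π, π]:
  ∫_{-π}^{π} sin(nx)^2 dx = π, ∫ cos(mx)^2 dx = π, and cross terms integrate to 0.
So ∫_{-π}^{π} f(x)^2 dx = 5^2 · π + 6^2 · π = (25 + 36)π.
Divide by 2π: (25 + 36)/2 = 61/2.
By Parseval, this equals Σ |c_n|^2.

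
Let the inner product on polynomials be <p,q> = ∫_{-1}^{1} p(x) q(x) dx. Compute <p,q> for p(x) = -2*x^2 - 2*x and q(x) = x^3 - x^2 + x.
<p,q> = -4/3

Expand the product: p(x)·q(x) = -2*x^5 - 2*x^2.
∫_{-1}^{1} of each monomial x^k gives [2/(k+1) if k even, 0 if k odd]. Integrating term-by-term (or equivalently evaluating the antiderivative F(x) = -x^6/3 - 2*x^3/3 at the endpoints):
  F(1) − F(−1) = -1 − (1/3) = -4/3.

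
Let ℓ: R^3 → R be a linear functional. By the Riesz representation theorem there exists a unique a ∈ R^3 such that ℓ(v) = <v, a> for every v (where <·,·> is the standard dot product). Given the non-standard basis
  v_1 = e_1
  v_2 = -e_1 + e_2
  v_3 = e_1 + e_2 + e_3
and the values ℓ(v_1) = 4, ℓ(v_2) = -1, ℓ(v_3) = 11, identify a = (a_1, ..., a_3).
a = (4, 3, 4)

Write a = (a_1, ..., a_3) in the standard basis. For each basis vector v_i, ℓ(v_i) = <v_i, a> is a linear equation in the a_j's. Collect the n equations into a matrix system V a = ℓ, where row i of V is v_i (expressed in the standard basis). Since V is invertible (lower-triangular with 1s on the diagonal, up to permutation), solve by back-substitution:
  V =
[[1, 0, 0],
 [-1, 1, 0],
 [1, 1, 1]]
  V a = (4, -1, 11)
Solving gives a = (4, 3, 4).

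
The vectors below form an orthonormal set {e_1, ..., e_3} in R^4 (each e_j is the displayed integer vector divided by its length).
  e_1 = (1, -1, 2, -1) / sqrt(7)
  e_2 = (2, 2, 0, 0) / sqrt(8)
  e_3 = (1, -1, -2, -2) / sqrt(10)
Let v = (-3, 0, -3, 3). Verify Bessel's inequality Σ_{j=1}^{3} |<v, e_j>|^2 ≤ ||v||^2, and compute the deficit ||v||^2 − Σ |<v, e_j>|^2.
Σ |<v, e_j>|^2 = 909/35; ||v||^2 = 27; deficit = 36/35

Write each e_j = u_j / sqrt(<u_j, u_j>) where u_j is the displayed integer vector. Then <v, e_j> = <v, u_j> / sqrt(<u_j, u_j>), so |<v, e_j>|^2 = <v, u_j>^2 / <u_j, u_j>.
Coefficients: <v, e_1> = -12/sqrt(7), <v, e_2> = -6/sqrt(8), <v, e_3> = -3/sqrt(10).
Square and sum: Σ |<v, e_j>|^2 = 909/35.
Compute ||v||^2 = v·v = 27.
Deficit = 27 − 909/35 = 36/35 ≥ 0, confirming Bessel's inequality. (The deficit equals ||v − Σ <v,e_j> e_j||^2, the squared distance from v to span{e_j}.)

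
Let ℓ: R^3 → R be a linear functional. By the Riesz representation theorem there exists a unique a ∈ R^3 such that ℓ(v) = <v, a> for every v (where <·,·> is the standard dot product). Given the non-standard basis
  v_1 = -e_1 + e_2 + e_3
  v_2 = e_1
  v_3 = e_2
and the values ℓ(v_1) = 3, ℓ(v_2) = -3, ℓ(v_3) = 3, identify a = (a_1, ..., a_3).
a = (-3, 3, -3)

Write a = (a_1, ..., a_3) in the standard basis. For each basis vector v_i, ℓ(v_i) = <v_i, a> is a linear equation in the a_j's. Collect the n equations into a matrix system V a = ℓ, where row i of V is v_i (expressed in the standard basis). Since V is invertible (lower-triangular with 1s on the diagonal, up to permutation), solve by back-substitution:
  V =
[[-1, 1, 1],
 [1, 0, 0],
 [0, 1, 0]]
  V a = (3, -3, 3)
Solving gives a = (-3, 3, -3).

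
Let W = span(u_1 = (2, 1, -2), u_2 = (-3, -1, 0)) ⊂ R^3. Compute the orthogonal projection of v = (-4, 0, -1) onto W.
proj_W(v) = (-150/41, -42/41, -48/41)

Set up U = [u_1 | ... | u_2] ∈ R^(3×2). The projector onto W = col(U) is P = U (U^T U)^(-1) U^T.
Compute U^T U =
  [9, -7]
  [-7, 10],
and U^T v = (-6, 12).
Solve U^T U · c = U^T v for the coefficients: c = (24/41, 66/41). The projection is proj_W(v) = U c.
Check: (v - proj_W(v)) · u_1 = 0  (should be 0).
Check: (v - proj_W(v)) · u_2 = 0  (should be 0).
Result: proj_W(v) = (-150/41, -42/41, -48/41).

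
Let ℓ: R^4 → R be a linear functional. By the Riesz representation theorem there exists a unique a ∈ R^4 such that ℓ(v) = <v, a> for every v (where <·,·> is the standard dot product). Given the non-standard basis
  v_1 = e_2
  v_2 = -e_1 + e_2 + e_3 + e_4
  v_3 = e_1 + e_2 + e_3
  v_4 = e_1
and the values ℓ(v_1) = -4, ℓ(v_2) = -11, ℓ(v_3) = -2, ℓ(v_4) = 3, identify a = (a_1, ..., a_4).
a = (3, -4, -1, -3)

Write a = (a_1, ..., a_4) in the standard basis. For each basis vector v_i, ℓ(v_i) = <v_i, a> is a linear equation in the a_j's. Collect the n equations into a matrix system V a = ℓ, where row i of V is v_i (expressed in the standard basis). Since V is invertible (lower-triangular with 1s on the diagonal, up to permutation), solve by back-substitution:
  V =
[[0, 1, 0, 0],
 [-1, 1, 1, 1],
 [1, 1, 1, 0],
 [1, 0, 0, 0]]
  V a = (-4, -11, -2, 3)
Solving gives a = (3, -4, -1, -3).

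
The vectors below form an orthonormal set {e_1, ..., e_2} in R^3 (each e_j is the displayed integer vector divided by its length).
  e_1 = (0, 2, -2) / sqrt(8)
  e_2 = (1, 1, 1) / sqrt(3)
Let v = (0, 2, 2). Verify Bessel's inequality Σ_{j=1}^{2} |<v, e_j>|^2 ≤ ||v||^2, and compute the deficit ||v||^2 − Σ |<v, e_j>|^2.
Σ |<v, e_j>|^2 = 16/3; ||v||^2 = 8; deficit = 8/3

Write each e_j = u_j / sqrt(<u_j, u_j>) where u_j is the displayed integer vector. Then <v, e_j> = <v, u_j> / sqrt(<u_j, u_j>), so |<v, e_j>|^2 = <v, u_j>^2 / <u_j, u_j>.
Coefficients: <v, e_1> = 0/sqrt(8), <v, e_2> = 4/sqrt(3).
Square and sum: Σ |<v, e_j>|^2 = 16/3.
Compute ||v||^2 = v·v = 8.
Deficit = 8 − 16/3 = 8/3 ≥ 0, confirming Bessel's inequality. (The deficit equals ||v − Σ <v,e_j> e_j||^2, the squared distance from v to span{e_j}.)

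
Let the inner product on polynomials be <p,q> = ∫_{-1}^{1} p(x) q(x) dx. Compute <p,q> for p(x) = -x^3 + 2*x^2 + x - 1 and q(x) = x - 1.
<p,q> = 14/15

Expand the product: p(x)·q(x) = -x^4 + 3*x^3 - x^2 - 2*x + 1.
∫_{-1}^{1} of each monomial x^k gives [2/(k+1) if k even, 0 if k odd]. Integrating term-by-term (or equivalently evaluating the antiderivative F(x) = -x^5/5 + 3*x^4/4 - x^3/3 - x^2 + x at the endpoints):
  F(1) − F(−1) = 13/60 − (-43/60) = 14/15.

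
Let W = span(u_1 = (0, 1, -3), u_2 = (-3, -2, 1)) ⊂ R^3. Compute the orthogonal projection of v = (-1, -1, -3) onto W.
proj_W(v) = (-36/23, 2/115, -306/115)

Set up U = [u_1 | ... | u_2] ∈ R^(3×2). The projector onto W = col(U) is P = U (U^T U)^(-1) U^T.
Compute U^T U =
  [10, -5]
  [-5, 14],
and U^T v = (8, 2).
Solve U^T U · c = U^T v for the coefficients: c = (122/115, 12/23). The projection is proj_W(v) = U c.
Check: (v - proj_W(v)) · u_1 = 0  (should be 0).
Check: (v - proj_W(v)) · u_2 = 0  (should be 0).
Result: proj_W(v) = (-36/23, 2/115, -306/115).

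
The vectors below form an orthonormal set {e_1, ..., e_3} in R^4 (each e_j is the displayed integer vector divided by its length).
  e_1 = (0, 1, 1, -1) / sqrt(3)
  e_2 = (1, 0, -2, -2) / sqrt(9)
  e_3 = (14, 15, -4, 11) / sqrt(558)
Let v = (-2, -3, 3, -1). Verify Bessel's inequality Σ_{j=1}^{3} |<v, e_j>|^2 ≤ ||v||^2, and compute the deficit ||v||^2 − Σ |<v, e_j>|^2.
Σ |<v, e_j>|^2 = 1939/93; ||v||^2 = 23; deficit = 200/93

Write each e_j = u_j / sqrt(<u_j, u_j>) where u_j is the displayed integer vector. Then <v, e_j> = <v, u_j> / sqrt(<u_j, u_j>), so |<v, e_j>|^2 = <v, u_j>^2 / <u_j, u_j>.
Coefficients: <v, e_1> = 1/sqrt(3), <v, e_2> = -6/sqrt(9), <v, e_3> = -96/sqrt(558).
Square and sum: Σ |<v, e_j>|^2 = 1939/93.
Compute ||v||^2 = v·v = 23.
Deficit = 23 − 1939/93 = 200/93 ≥ 0, confirming Bessel's inequality. (The deficit equals ||v − Σ <v,e_j> e_j||^2, the squared distance from v to span{e_j}.)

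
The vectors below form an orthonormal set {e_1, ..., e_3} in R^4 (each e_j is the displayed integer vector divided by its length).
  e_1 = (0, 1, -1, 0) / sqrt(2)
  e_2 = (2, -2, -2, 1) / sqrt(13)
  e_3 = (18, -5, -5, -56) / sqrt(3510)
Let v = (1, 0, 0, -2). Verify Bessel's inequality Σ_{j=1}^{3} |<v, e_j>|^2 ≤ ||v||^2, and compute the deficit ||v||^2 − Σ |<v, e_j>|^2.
Σ |<v, e_j>|^2 = 130/27; ||v||^2 = 5; deficit = 5/27

Write each e_j = u_j / sqrt(<u_j, u_j>) where u_j is the displayed integer vector. Then <v, e_j> = <v, u_j> / sqrt(<u_j, u_j>), so |<v, e_j>|^2 = <v, u_j>^2 / <u_j, u_j>.
Coefficients: <v, e_1> = 0/sqrt(2), <v, e_2> = 0/sqrt(13), <v, e_3> = 130/sqrt(3510).
Square and sum: Σ |<v, e_j>|^2 = 130/27.
Compute ||v||^2 = v·v = 5.
Deficit = 5 − 130/27 = 5/27 ≥ 0, confirming Bessel's inequality. (The deficit equals ||v − Σ <v,e_j> e_j||^2, the squared distance from v to span{e_j}.)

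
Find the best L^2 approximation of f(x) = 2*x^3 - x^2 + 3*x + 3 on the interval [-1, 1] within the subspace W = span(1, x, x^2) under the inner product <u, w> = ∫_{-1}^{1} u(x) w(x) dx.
g(x) = -x^2 + 21*x/5 + 3

The best approximation g ∈ W is the orthogonal projection of f onto W. Writing g = a_0 + a_1 x + a_2 x^2, the coefficients solve the normal equations G · a = b where
  G_{ij} = <φ_i, φ_j> and b_i = <f, φ_i>, with φ_0 = 1, φ_1 = x, φ_2 = x^2.
G =
  [2, 0, 2/3]
  [0, 2/3, 0]
  [2/3, 0, 2/5],
b = (16/3, 14/5, 8/5).
Solving gives a_0 = 3, a_1 = 21/5, a_2 = -1, so
  g(x) = -x^2 + 21*x/5 + 3.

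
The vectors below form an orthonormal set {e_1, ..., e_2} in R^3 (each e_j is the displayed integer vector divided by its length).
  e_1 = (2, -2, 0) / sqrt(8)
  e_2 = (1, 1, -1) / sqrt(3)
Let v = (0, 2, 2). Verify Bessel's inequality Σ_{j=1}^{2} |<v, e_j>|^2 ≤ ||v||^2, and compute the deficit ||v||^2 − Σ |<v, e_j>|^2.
Σ |<v, e_j>|^2 = 2; ||v||^2 = 8; deficit = 6

Write each e_j = u_j / sqrt(<u_j, u_j>) where u_j is the displayed integer vector. Then <v, e_j> = <v, u_j> / sqrt(<u_j, u_j>), so |<v, e_j>|^2 = <v, u_j>^2 / <u_j, u_j>.
Coefficients: <v, e_1> = -4/sqrt(8), <v, e_2> = 0/sqrt(3).
Square and sum: Σ |<v, e_j>|^2 = 2.
Compute ||v||^2 = v·v = 8.
Deficit = 8 − 2 = 6 ≥ 0, confirming Bessel's inequality. (The deficit equals ||v − Σ <v,e_j> e_j||^2, the squared distance from v to span{e_j}.)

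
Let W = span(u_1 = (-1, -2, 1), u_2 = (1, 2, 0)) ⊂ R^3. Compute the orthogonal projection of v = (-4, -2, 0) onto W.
proj_W(v) = (-8/5, -16/5, 0)

Set up U = [u_1 | ... | u_2] ∈ R^(3×2). The projector onto W = col(U) is P = U (U^T U)^(-1) U^T.
Compute U^T U =
  [6, -5]
  [-5, 5],
and U^T v = (8, -8).
Solve U^T U · c = U^T v for the coefficients: c = (0, -8/5). The projection is proj_W(v) = U c.
Check: (v - proj_W(v)) · u_1 = 0  (should be 0).
Check: (v - proj_W(v)) · u_2 = 0  (should be 0).
Result: proj_W(v) = (-8/5, -16/5, 0).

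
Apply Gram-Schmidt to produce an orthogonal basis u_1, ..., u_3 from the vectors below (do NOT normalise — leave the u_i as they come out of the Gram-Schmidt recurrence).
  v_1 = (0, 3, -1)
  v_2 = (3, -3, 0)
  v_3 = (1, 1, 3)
Orthogonal basis:
  u_1 = (0, 3, -1)
  u_2 = (3, -3/10, -9/10)
  u_3 = (1, 1, 3)

Apply the Gram-Schmidt recurrence
  u_1 = v_1
  u_i = v_i − Σ_{j<i} ((v_i · u_j) / (u_j · u_j)) · u_j.

Step by step this gives:
  u_1 = (0, 3, -1)
  u_2 = (3, -3/10, -9/10)
  u_3 = (1, 1, 3)

Orthogonality check:
  u_2 · u_1 = 0 (should be 0)
  u_3 · u_1 = 0 (should be 0)
  u_3 · u_2 = 0 (should be 0)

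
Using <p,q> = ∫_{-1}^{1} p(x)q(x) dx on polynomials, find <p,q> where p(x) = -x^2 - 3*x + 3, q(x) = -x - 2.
<p,q> = -26/3

Expand the product: p(x)·q(x) = x^3 + 5*x^2 + 3*x - 6.
∫_{-1}^{1} of each monomial x^k gives [2/(k+1) if k even, 0 if k odd]. Integrating term-by-term (or equivalently evaluating the antiderivative F(x) = x^4/4 + 5*x^3/3 + 3*x^2/2 - 6*x at the endpoints):
  F(1) − F(−1) = -31/12 − (73/12) = -26/3.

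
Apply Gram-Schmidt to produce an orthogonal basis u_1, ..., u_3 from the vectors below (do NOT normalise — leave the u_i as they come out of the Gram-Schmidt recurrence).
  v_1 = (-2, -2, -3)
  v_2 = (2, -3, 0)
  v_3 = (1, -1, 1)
Orthogonal basis:
  u_1 = (-2, -2, -3)
  u_2 = (38/17, -47/17, 6/17)
  u_3 = (-9/31, -6/31, 10/31)

Apply the Gram-Schmidt recurrence
  u_1 = v_1
  u_i = v_i − Σ_{j<i} ((v_i · u_j) / (u_j · u_j)) · u_j.

Step by step this gives:
  u_1 = (-2, -2, -3)
  u_2 = (38/17, -47/17, 6/17)
  u_3 = (-9/31, -6/31, 10/31)

Orthogonality check:
  u_2 · u_1 = 0 (should be 0)
  u_3 · u_1 = 0 (should be 0)
  u_3 · u_2 = 0 (should be 0)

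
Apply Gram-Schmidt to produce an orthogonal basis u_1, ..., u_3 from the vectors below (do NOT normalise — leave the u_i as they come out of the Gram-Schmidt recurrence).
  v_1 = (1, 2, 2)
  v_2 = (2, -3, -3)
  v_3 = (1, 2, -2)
Orthogonal basis:
  u_1 = (1, 2, 2)
  u_2 = (28/9, -7/9, -7/9)
  u_3 = (0, 2, -2)

Apply the Gram-Schmidt recurrence
  u_1 = v_1
  u_i = v_i − Σ_{j<i} ((v_i · u_j) / (u_j · u_j)) · u_j.

Step by step this gives:
  u_1 = (1, 2, 2)
  u_2 = (28/9, -7/9, -7/9)
  u_3 = (0, 2, -2)

Orthogonality check:
  u_2 · u_1 = 0 (should be 0)
  u_3 · u_1 = 0 (should be 0)
  u_3 · u_2 = 0 (should be 0)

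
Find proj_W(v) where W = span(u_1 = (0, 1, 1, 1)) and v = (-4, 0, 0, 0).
proj_W(v) = (0, 0, 0, 0)

Set up U = [u_1 | ... | u_1] ∈ R^(4×1). The projector onto W = col(U) is P = U (U^T U)^(-1) U^T.
Compute U^T U =
  [3],
and U^T v = (0).
Solve U^T U · c = U^T v for the coefficients: c = (0). The projection is proj_W(v) = U c.
Check: (v - proj_W(v)) · u_1 = 0  (should be 0).
Result: proj_W(v) = (0, 0, 0, 0).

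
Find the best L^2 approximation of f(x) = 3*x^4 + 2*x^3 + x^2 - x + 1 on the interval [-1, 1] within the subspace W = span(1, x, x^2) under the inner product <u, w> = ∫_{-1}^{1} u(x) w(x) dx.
g(x) = 25*x^2/7 + x/5 + 26/35

The best approximation g ∈ W is the orthogonal projection of f onto W. Writing g = a_0 + a_1 x + a_2 x^2, the coefficients solve the normal equations G · a = b where
  G_{ij} = <φ_i, φ_j> and b_i = <f, φ_i>, with φ_0 = 1, φ_1 = x, φ_2 = x^2.
G =
  [2, 0, 2/3]
  [0, 2/3, 0]
  [2/3, 0, 2/5],
b = (58/15, 2/15, 202/105).
Solving gives a_0 = 26/35, a_1 = 1/5, a_2 = 25/7, so
  g(x) = 25*x^2/7 + x/5 + 26/35.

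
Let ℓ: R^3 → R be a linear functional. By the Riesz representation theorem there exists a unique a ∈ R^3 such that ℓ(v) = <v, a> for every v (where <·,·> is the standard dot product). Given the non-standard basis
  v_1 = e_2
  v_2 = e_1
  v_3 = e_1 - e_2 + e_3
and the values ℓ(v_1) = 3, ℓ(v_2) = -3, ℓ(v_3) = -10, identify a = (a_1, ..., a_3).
a = (-3, 3, -4)

Write a = (a_1, ..., a_3) in the standard basis. For each basis vector v_i, ℓ(v_i) = <v_i, a> is a linear equation in the a_j's. Collect the n equations into a matrix system V a = ℓ, where row i of V is v_i (expressed in the standard basis). Since V is invertible (lower-triangular with 1s on the diagonal, up to permutation), solve by back-substitution:
  V =
[[0, 1, 0],
 [1, 0, 0],
 [1, -1, 1]]
  V a = (3, -3, -10)
Solving gives a = (-3, 3, -4).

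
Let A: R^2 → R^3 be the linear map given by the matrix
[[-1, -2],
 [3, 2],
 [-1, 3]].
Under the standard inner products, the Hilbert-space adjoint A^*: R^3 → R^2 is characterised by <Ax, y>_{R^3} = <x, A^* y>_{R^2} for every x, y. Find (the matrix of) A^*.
A^* = A^T =
[[-1, 3, -1],
 [-2, 2, 3]]

For real matrices with standard dot products, the defining identity <Ax, y> = <x, A^* y> gives (Ax)^T y = x^T (A^*) y, i.e. x^T A^T y = x^T (A^*) y. Since this holds for all x, y, we must have A^* = A^T. Therefore
A^* =
[[-1, 3, -1],
 [-2, 2, 3]].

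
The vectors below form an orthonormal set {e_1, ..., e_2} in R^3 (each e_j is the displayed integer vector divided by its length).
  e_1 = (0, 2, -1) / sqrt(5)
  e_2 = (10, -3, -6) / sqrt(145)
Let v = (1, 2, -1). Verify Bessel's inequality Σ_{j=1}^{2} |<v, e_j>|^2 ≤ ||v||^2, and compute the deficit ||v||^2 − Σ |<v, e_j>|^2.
Σ |<v, e_j>|^2 = 165/29; ||v||^2 = 6; deficit = 9/29

Write each e_j = u_j / sqrt(<u_j, u_j>) where u_j is the displayed integer vector. Then <v, e_j> = <v, u_j> / sqrt(<u_j, u_j>), so |<v, e_j>|^2 = <v, u_j>^2 / <u_j, u_j>.
Coefficients: <v, e_1> = 5/sqrt(5), <v, e_2> = 10/sqrt(145).
Square and sum: Σ |<v, e_j>|^2 = 165/29.
Compute ||v||^2 = v·v = 6.
Deficit = 6 − 165/29 = 9/29 ≥ 0, confirming Bessel's inequality. (The deficit equals ||v − Σ <v,e_j> e_j||^2, the squared distance from v to span{e_j}.)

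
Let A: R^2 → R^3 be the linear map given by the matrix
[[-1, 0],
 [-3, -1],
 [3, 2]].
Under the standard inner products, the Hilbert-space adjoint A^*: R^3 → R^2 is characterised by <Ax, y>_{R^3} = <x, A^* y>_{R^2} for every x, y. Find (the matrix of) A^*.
A^* = A^T =
[[-1, -3, 3],
 [0, -1, 2]]

For real matrices with standard dot products, the defining identity <Ax, y> = <x, A^* y> gives (Ax)^T y = x^T (A^*) y, i.e. x^T A^T y = x^T (A^*) y. Since this holds for all x, y, we must have A^* = A^T. Therefore
A^* =
[[-1, -3, 3],
 [0, -1, 2]].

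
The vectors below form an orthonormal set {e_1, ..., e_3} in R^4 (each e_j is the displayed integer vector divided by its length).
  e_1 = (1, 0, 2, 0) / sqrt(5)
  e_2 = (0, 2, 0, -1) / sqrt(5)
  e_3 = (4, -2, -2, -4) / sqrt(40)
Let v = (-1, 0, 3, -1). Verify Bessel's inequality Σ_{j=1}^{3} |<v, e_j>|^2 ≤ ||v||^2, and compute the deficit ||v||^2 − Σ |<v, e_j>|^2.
Σ |<v, e_j>|^2 = 61/10; ||v||^2 = 11; deficit = 49/10

Write each e_j = u_j / sqrt(<u_j, u_j>) where u_j is the displayed integer vector. Then <v, e_j> = <v, u_j> / sqrt(<u_j, u_j>), so |<v, e_j>|^2 = <v, u_j>^2 / <u_j, u_j>.
Coefficients: <v, e_1> = 5/sqrt(5), <v, e_2> = 1/sqrt(5), <v, e_3> = -6/sqrt(40).
Square and sum: Σ |<v, e_j>|^2 = 61/10.
Compute ||v||^2 = v·v = 11.
Deficit = 11 − 61/10 = 49/10 ≥ 0, confirming Bessel's inequality. (The deficit equals ||v − Σ <v,e_j> e_j||^2, the squared distance from v to span{e_j}.)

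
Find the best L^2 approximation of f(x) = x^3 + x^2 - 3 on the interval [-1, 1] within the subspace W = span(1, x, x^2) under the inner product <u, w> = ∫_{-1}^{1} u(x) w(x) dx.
g(x) = x^2 + 3*x/5 - 3

The best approximation g ∈ W is the orthogonal projection of f onto W. Writing g = a_0 + a_1 x + a_2 x^2, the coefficients solve the normal equations G · a = b where
  G_{ij} = <φ_i, φ_j> and b_i = <f, φ_i>, with φ_0 = 1, φ_1 = x, φ_2 = x^2.
G =
  [2, 0, 2/3]
  [0, 2/3, 0]
  [2/3, 0, 2/5],
b = (-16/3, 2/5, -8/5).
Solving gives a_0 = -3, a_1 = 3/5, a_2 = 1, so
  g(x) = x^2 + 3*x/5 - 3.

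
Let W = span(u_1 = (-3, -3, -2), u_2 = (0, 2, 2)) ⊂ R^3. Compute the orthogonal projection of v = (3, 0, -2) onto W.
proj_W(v) = (60/19, -9/19, -29/19)

Set up U = [u_1 | ... | u_2] ∈ R^(3×2). The projector onto W = col(U) is P = U (U^T U)^(-1) U^T.
Compute U^T U =
  [22, -10]
  [-10, 8],
and U^T v = (-5, -4).
Solve U^T U · c = U^T v for the coefficients: c = (-20/19, -69/38). The projection is proj_W(v) = U c.
Check: (v - proj_W(v)) · u_1 = 0  (should be 0).
Check: (v - proj_W(v)) · u_2 = 0  (should be 0).
Result: proj_W(v) = (60/19, -9/19, -29/19).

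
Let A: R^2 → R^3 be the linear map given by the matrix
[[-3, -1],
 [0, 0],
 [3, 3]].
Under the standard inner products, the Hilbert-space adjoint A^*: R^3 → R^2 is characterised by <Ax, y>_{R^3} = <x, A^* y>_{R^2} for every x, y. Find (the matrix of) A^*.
A^* = A^T =
[[-3, 0, 3],
 [-1, 0, 3]]

For real matrices with standard dot products, the defining identity <Ax, y> = <x, A^* y> gives (Ax)^T y = x^T (A^*) y, i.e. x^T A^T y = x^T (A^*) y. Since this holds for all x, y, we must have A^* = A^T. Therefore
A^* =
[[-3, 0, 3],
 [-1, 0, 3]].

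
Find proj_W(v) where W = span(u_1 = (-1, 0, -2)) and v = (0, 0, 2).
proj_W(v) = (4/5, 0, 8/5)

Set up U = [u_1 | ... | u_1] ∈ R^(3×1). The projector onto W = col(U) is P = U (U^T U)^(-1) U^T.
Compute U^T U =
  [5],
and U^T v = (-4).
Solve U^T U · c = U^T v for the coefficients: c = (-4/5). The projection is proj_W(v) = U c.
Check: (v - proj_W(v)) · u_1 = 0  (should be 0).
Result: proj_W(v) = (4/5, 0, 8/5).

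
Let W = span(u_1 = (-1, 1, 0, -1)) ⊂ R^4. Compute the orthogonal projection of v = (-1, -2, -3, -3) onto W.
proj_W(v) = (-2/3, 2/3, 0, -2/3)

Set up U = [u_1 | ... | u_1] ∈ R^(4×1). The projector onto W = col(U) is P = U (U^T U)^(-1) U^T.
Compute U^T U =
  [3],
and U^T v = (2).
Solve U^T U · c = U^T v for the coefficients: c = (2/3). The projection is proj_W(v) = U c.
Check: (v - proj_W(v)) · u_1 = 0  (should be 0).
Result: proj_W(v) = (-2/3, 2/3, 0, -2/3).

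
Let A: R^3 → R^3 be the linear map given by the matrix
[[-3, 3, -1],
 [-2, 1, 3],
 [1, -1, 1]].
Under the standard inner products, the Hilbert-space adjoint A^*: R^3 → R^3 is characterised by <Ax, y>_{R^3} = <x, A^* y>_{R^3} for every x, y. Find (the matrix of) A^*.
A^* = A^T =
[[-3, -2, 1],
 [3, 1, -1],
 [-1, 3, 1]]

For real matrices with standard dot products, the defining identity <Ax, y> = <x, A^* y> gives (Ax)^T y = x^T (A^*) y, i.e. x^T A^T y = x^T (A^*) y. Since this holds for all x, y, we must have A^* = A^T. Therefore
A^* =
[[-3, -2, 1],
 [3, 1, -1],
 [-1, 3, 1]].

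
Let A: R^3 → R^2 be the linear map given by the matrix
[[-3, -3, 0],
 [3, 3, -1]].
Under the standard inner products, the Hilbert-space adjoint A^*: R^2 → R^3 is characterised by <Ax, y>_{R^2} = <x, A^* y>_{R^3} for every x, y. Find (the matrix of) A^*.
A^* = A^T =
[[-3, 3],
 [-3, 3],
 [0, -1]]

For real matrices with standard dot products, the defining identity <Ax, y> = <x, A^* y> gives (Ax)^T y = x^T (A^*) y, i.e. x^T A^T y = x^T (A^*) y. Since this holds for all x, y, we must have A^* = A^T. Therefore
A^* =
[[-3, 3],
 [-3, 3],
 [0, -1]].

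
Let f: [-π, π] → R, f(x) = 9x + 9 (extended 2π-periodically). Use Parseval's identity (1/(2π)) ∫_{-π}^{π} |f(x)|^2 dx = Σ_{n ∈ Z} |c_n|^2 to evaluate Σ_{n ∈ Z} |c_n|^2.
Σ |c_n|^2 = 27π^2 + 81

Expand and integrate term by term over [-π, π]:
  ∫ (9x)^2 dx = 81·(2π^3/3); ∫ 2·9·(9)·x dx = 0 (odd integrand); ∫ 9^2 dx = 81·2π.
So (1/(2π)) ∫_{-π}^{π} (9x + 9)^2 dx = 81π^2/3 + 81 = 27π^2 + 81.
Parseval ⇒ Σ |c_n|^2 = 27π^2 + 81.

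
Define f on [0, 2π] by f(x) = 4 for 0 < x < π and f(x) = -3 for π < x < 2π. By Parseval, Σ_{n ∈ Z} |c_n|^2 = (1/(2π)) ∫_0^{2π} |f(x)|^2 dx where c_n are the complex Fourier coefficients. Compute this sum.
Σ |c_n|^2 = 25/2

Parseval equates the L^2 energy of f (normalised by 1/(2π)) with the ℓ^2 sum of its Fourier coefficients: (1/(2π)) ∫_0^{2π} |f|^2 = Σ |c_n|^2.
Compute the left side: (1/(2π)) [∫_0^π 4^2 dx + ∫_π^{2π} (-3)^2 dx] = (1/(2π)) · (16π + 9π) = (16 + 9)/2 = 25/2.
So Σ_{n ∈ Z} |c_n|^2 = 25/2.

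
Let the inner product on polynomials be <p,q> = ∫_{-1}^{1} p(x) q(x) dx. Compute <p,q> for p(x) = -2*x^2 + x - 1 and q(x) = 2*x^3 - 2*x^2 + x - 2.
<p,q> = 166/15

Expand the product: p(x)·q(x) = -4*x^5 + 6*x^4 - 6*x^3 + 7*x^2 - 3*x + 2.
∫_{-1}^{1} of each monomial x^k gives [2/(k+1) if k even, 0 if k odd]. Integrating term-by-term (or equivalently evaluating the antiderivative F(x) = -2*x^6/3 + 6*x^5/5 - 3*x^4/2 + 7*x^3/3 - 3*x^2/2 + 2*x at the endpoints):
  F(1) − F(−1) = 28/15 − (-46/5) = 166/15.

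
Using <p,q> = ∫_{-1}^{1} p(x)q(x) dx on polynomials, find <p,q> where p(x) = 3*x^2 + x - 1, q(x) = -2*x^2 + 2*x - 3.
<p,q> = 4/15

Expand the product: p(x)·q(x) = -6*x^4 + 4*x^3 - 5*x^2 - 5*x + 3.
∫_{-1}^{1} of each monomial x^k gives [2/(k+1) if k even, 0 if k odd]. Integrating term-by-term (or equivalently evaluating the antiderivative F(x) = -6*x^5/5 + x^4 - 5*x^3/3 - 5*x^2/2 + 3*x at the endpoints):
  F(1) − F(−1) = -41/30 − (-49/30) = 4/15.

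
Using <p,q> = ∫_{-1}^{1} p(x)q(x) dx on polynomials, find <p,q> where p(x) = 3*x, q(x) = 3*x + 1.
<p,q> = 6

Expand the product: p(x)·q(x) = 9*x^2 + 3*x.
∫_{-1}^{1} of each monomial x^k gives [2/(k+1) if k even, 0 if k odd]. Integrating term-by-term (or equivalently evaluating the antiderivative F(x) = 3*x^3 + 3*x^2/2 at the endpoints):
  F(1) − F(−1) = 9/2 − (-3/2) = 6.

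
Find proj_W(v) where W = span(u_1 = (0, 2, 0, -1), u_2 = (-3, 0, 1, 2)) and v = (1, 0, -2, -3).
proj_W(v) = (49/22, 20/33, -49/66, -59/33)

Set up U = [u_1 | ... | u_2] ∈ R^(4×2). The projector onto W = col(U) is P = U (U^T U)^(-1) U^T.
Compute U^T U =
  [5, -2]
  [-2, 14],
and U^T v = (3, -11).
Solve U^T U · c = U^T v for the coefficients: c = (10/33, -49/66). The projection is proj_W(v) = U c.
Check: (v - proj_W(v)) · u_1 = 0  (should be 0).
Check: (v - proj_W(v)) · u_2 = 0  (should be 0).
Result: proj_W(v) = (49/22, 20/33, -49/66, -59/33).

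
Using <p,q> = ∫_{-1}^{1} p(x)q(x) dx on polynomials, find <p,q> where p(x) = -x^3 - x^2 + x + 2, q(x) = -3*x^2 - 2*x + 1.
<p,q> = 0

Expand the product: p(x)·q(x) = 3*x^5 + 5*x^4 - 2*x^3 - 9*x^2 - 3*x + 2.
∫_{-1}^{1} of each monomial x^k gives [2/(k+1) if k even, 0 if k odd]. Integrating term-by-term (or equivalently evaluating the antiderivative F(x) = x^6/2 + x^5 - x^4/2 - 3*x^3 - 3*x^2/2 + 2*x at the endpoints):
  F(1) − F(−1) = -3/2 − (-3/2) = 0.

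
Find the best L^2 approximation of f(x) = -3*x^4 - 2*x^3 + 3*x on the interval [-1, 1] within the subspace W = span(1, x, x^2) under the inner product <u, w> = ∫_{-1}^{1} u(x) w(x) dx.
g(x) = -18*x^2/7 + 9*x/5 + 9/35

The best approximation g ∈ W is the orthogonal projection of f onto W. Writing g = a_0 + a_1 x + a_2 x^2, the coefficients solve the normal equations G · a = b where
  G_{ij} = <φ_i, φ_j> and b_i = <f, φ_i>, with φ_0 = 1, φ_1 = x, φ_2 = x^2.
G =
  [2, 0, 2/3]
  [0, 2/3, 0]
  [2/3, 0, 2/5],
b = (-6/5, 6/5, -6/7).
Solving gives a_0 = 9/35, a_1 = 9/5, a_2 = -18/7, so
  g(x) = -18*x^2/7 + 9*x/5 + 9/35.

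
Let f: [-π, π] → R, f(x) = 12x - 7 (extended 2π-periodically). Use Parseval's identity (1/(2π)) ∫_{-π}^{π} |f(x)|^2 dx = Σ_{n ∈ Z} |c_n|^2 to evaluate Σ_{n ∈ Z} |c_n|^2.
Σ |c_n|^2 = 48π^2 + 49

Expand and integrate term by term over [-π, π]:
  ∫ (12x)^2 dx = 144·(2π^3/3); ∫ 2·12·(-7)·x dx = 0 (odd integrand); ∫ (-7)^2 dx = 49·2π.
So (1/(2π)) ∫_{-π}^{π} (12x - 7)^2 dx = 144π^2/3 + 49 = 48π^2 + 49.
Parseval ⇒ Σ |c_n|^2 = 48π^2 + 49.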